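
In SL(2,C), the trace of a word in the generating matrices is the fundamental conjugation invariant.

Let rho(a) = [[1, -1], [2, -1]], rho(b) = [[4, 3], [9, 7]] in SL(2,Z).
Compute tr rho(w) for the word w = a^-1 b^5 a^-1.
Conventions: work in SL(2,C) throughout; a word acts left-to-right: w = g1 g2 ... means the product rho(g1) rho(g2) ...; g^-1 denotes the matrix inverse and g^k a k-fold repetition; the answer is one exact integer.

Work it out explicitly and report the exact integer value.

-154451

rho(a^-1) = [[-1, 1], [-2, 1]]
... * rho(b) = [[4, 3], [9, 7]]  ->  [[5, 4], [1, 1]]
... * rho(b) = [[4, 3], [9, 7]]  ->  [[56, 43], [13, 10]]
... * rho(b) = [[4, 3], [9, 7]]  ->  [[611, 469], [142, 109]]
... * rho(b) = [[4, 3], [9, 7]]  ->  [[6665, 5116], [1549, 1189]]
... * rho(b) = [[4, 3], [9, 7]]  ->  [[72704, 55807], [16897, 12970]]
... * rho(a^-1) = [[-1, 1], [-2, 1]]  ->  [[-184318, 128511], [-42837, 29867]]
tr = -184318 + 29867 = -154451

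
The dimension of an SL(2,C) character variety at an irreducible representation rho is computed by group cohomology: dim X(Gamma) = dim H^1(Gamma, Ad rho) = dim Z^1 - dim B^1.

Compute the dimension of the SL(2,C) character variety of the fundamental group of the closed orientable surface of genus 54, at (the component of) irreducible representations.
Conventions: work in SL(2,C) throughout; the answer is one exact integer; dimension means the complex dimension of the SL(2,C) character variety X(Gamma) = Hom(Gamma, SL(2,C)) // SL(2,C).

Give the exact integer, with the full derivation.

318

The genus-54 surface group: 2g = 108 generators, one relator prod [a_i, b_i].
Unconstrained cocycle data is one sl_2 vector per generator (324 dimensions), cut by the relator condition d_2(z) = 0.
H^2 = coker(d_2) is dual to H^0 = 0 at irreducible rho (Poincare duality), so d_2 is onto: dim Z^1 = 321.
dim B^1 = 3 (coboundaries, injective at irreducible rho).
dim H^1 = 321 - 3 = 318 = dim X.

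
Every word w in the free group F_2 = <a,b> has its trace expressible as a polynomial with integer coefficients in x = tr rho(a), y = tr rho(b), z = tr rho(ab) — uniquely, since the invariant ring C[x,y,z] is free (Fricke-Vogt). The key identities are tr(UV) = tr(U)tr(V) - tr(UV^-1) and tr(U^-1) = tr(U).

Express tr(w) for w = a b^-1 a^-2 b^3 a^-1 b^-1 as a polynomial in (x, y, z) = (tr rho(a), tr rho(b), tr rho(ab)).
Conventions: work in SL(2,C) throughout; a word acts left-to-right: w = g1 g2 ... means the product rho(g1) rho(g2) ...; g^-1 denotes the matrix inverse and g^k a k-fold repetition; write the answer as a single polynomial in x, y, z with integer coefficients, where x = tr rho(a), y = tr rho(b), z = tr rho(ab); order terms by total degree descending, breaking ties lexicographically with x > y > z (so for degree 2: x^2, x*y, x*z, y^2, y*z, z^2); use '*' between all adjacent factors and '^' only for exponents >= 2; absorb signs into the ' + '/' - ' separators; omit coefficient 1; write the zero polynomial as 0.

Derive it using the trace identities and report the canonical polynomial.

trace(b^2) = trace(b)*trace(b) - trace(1)  (reduce the b square) = y^2 - 2
trace(b a b) = trace(b)*trace(a b) - trace(a)  (reduce the b square) = y*z - x
trace(b a b^2) = trace(b)*trace(b a b) - trace(b a)  (reduce the b square) = y^2*z - x*y - z
trace(a b a b) = trace(b a)*trace(b a) - trace(1)  (split on b) = z^2 - 2
trace(a b a) = trace(a)*trace(b a) - trace(b)  (reduce the a square) = x*z - y
trace(b a b^2 a) = trace(b)*trace(a b a b) - trace(a b a)  (reduce the b square) = y*z^2 - x*z - y
trace(a b^2 a^-1 b) = trace(b a b^2)*trace(a) - trace(b a b^2 a)  (eliminate a^-1) = x*y^2*z - x^2*y - y*z^2 + y
trace(b^2 a^-1 b^-1 a) = trace(a b^2 a^-1)*trace(b) - trace(a b^2 a^-1 b)  (eliminate b^-1) = -x*y^2*z + x^2*y + y^3 + y*z^2 - 3*y
trace(a^2) = trace(a)*trace(a) - trace(1)  (reduce the a square) = x^2 - 2
trace(a^2 b^2) = trace(b)*trace(a^2 b) - trace(a^2)  (reduce the b square) = x*y*z - x^2 - y^2 + 2
trace(b a^3 b) = trace(a)*trace(a b^2 a) - trace(a b^2)  (reduce the a square) = x^2*y*z - x^3 - x*y^2 - y*z + 3*x
trace(b a^3) = trace(a)*trace(b a^2) - trace(b a)  (reduce the a square) = x^2*z - x*y - z
trace(a^2 b^3 a) = trace(b)*trace(b a^3 b) - trace(b a^3)  (reduce the b square) = x^2*y^2*z - x^3*y - x*y^3 - x^2*z - y^2*z + 4*x*y + z
trace(a b a^2 b) = trace(a)*trace(b a b a) - trace(b a b)  (reduce the a square) = x*z^2 - y*z - x
trace(a b a^2 b^2) = trace(b)*trace(a b a^2 b) - trace(a b a^2)  (reduce the b square) = x*y*z^2 - x^2*z - y^2*z + z
trace(a^2 b^3 a b) = trace(b)*trace(a b a^2 b^2) - trace(a b a^2 b)  (reduce the b square) = x*y^2*z^2 - x^2*y*z - y^3*z - x*z^2 + 2*y*z + x
trace(b^-1 a^2 b^3 a) = trace(a^2 b^3 a)*trace(b) - trace(a^2 b^3 a b)  (eliminate b^-1) = x^2*y^3*z - x^3*y^2 - x*y^4 - x*y^2*z^2 + 4*x*y^2 + x*z^2 - y*z - x
trace(a b^3 a^-1 b^-1 a) = trace(b^-1 a^2 b^3)*trace(a) - trace(b^-1 a^2 b^3 a)  (eliminate a^-1) = -x^2*y^3*z + x^3*y^2 + x*y^4 + x*y^2*z^2 + x^2*y*z - x^3 - 5*x*y^2 - x*z^2 + y*z + 3*x
trace(b a b^3) = trace(b)*trace(b^2 a b) - trace(b^2 a)  (reduce the b square) = y^3*z - x*y^2 - 2*y*z + x
trace(b a b a b^2) = trace(b)*trace(b a b a b) - trace(b a b a)  (reduce the b square) = y^2*z^2 - x*y*z - y^2 - z^2 + 2
trace(b a b a b^3) = trace(b)*trace(b a b a b^2) - trace(b a b a b)  (reduce the b square) = y^3*z^2 - x*y^2*z - y^3 - 2*y*z^2 + x*z + 3*y
trace(a b a b a b) = trace(a b)*trace(a b a b) - trace(a^-1 b^-1)  (split on a) = z^3 - 3*z
trace(b a b a b a b) = trace(b)*trace(a b a b a b) - trace(a b a b a)  (reduce the b square) = y*z^3 - x*z^2 - 2*y*z + x
trace(b a b a b^3 a) = trace(b)*trace(b a b a b a b) - trace(b a b a b a)  (reduce the b square) = y^2*z^3 - x*y*z^2 - 2*y^2*z - z^3 + x*y + 3*z
trace(a b a b^3 a^-1 b) = trace(b a b a b^3)*trace(a) - trace(b a b a b^3 a)  (eliminate a^-1) = x*y^3*z^2 - x^2*y^2*z - y^2*z^3 - x*y^3 - x*y*z^2 + x^2*z + 2*y^2*z + z^3 + 2*x*y - 3*z
trace(a b^3 a^-1 b^-1 a b) = trace(a b a b^3 a^-1)*trace(b) - trace(a b a b^3 a^-1 b)  (eliminate b^-1) = -x*y^3*z^2 + x^2*y^2*z + y^4*z + y^2*z^3 + x*y*z^2 - x^2*z - 4*y^2*z - z^3 - x*y + 3*z
trace(b^3 a^-1 b^-1 a b^-1 a) = trace(a b^3 a^-1 b^-1 a)*trace(b) - trace(a b^3 a^-1 b^-1 a b)  (eliminate b^-1) = -x^2*y^4*z + x^3*y^3 + x*y^5 + 2*x*y^3*z^2 - y^4*z - y^2*z^3 - x^3*y - 5*x*y^3 - 2*x*y*z^2 + x^2*z + 5*y^2*z + z^3 + 4*x*y - 3*z
trace(a^-1 b^3 a^-1 b^-1 a b^-1) = trace(b^3 a^-1 b^-1 a b^-1)*trace(a) - trace(b^3 a^-1 b^-1 a b^-1 a)  (eliminate a^-1) = x^2*y^4*z - x^3*y^3 - x*y^5 - 2*x*y^3*z^2 - x^2*y^2*z + y^4*z + y^2*z^3 + 2*x^3*y + 6*x*y^3 + 3*x*y*z^2 - x^2*z - 5*y^2*z - z^3 - 7*x*y + 3*z
trace(a b^-1 a^-2 b^3 a^-1 b^-1) = trace(a^-1 b^3 a^-1 b^-1 a b^-1)*trace(a) - trace(a^-1 b^3 a^-1 b^-1 a b^-1 a)  (eliminate a^-1) = x^3*y^4*z - x^4*y^3 - x^2*y^5 - 2*x^2*y^3*z^2 - x^3*y^2*z + x*y^4*z + x*y^2*z^3 + 2*x^4*y + 6*x^2*y^3 + 3*x^2*y*z^2 - x^3*z - 4*x*y^2*z - x*z^3 - 8*x^2*y - y^3 - y*z^2 + 3*x*z + 3*y

x^3*y^4*z - x^4*y^3 - x^2*y^5 - 2*x^2*y^3*z^2 - x^3*y^2*z + x*y^4*z + x*y^2*z^3 + 2*x^4*y + 6*x^2*y^3 + 3*x^2*y*z^2 - x^3*z - 4*x*y^2*z - x*z^3 - 8*x^2*y - y^3 - y*z^2 + 3*x*z + 3*y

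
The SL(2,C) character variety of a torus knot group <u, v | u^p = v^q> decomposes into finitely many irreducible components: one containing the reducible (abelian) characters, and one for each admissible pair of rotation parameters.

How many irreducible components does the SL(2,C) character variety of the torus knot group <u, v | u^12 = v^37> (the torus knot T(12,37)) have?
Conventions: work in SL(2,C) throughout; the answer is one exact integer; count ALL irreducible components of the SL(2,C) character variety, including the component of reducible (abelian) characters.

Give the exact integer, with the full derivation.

199

For T(12,37): irreducibility forces the central element u^12 = v^37 to one of +I, -I.
So on each irreducible component the traces are pinned: tr(u) = 2*cos(pi*alpha/12) with 1 <= alpha <= 11, tr(v) = 2*cos(pi*beta/37) with 1 <= beta <= 36.
u^12 = (-1)^alpha I and v^37 = (-1)^beta I must agree, so alpha and beta have equal parity.
Enumerate parity-matched pairs: 6*18 odd-odd plus 5*18 even-even gives 198.
Total: 198 irreducible-character components + 1 reducible (abelian) component = 199.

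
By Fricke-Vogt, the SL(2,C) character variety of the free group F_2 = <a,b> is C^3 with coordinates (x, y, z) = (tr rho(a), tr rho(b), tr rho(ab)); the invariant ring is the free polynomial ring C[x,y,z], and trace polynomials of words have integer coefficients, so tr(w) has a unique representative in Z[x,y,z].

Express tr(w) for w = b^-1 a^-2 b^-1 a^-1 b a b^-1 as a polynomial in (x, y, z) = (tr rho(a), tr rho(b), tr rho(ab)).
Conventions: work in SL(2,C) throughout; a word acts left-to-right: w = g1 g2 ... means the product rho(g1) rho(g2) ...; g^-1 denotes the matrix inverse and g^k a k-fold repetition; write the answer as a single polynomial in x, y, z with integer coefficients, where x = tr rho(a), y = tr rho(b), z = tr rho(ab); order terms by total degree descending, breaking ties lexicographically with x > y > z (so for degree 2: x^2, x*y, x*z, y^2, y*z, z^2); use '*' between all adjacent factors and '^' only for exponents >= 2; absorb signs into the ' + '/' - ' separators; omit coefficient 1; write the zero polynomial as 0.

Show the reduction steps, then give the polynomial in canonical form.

-x^2*y^2*z^2 + x^3*y*z + 2*x*y^3*z + x*y*z^3 - x^2*y^2 - y^4 - y^2*z^2 - 4*x*y*z + 4*y^2 + z^2 - 2

trace(a b a) = trace(a) trace(b a) - trace(b)   [square of a] = x*z - y
trace(a b a b) = trace(a b) trace(a b) - trace(1)   [split at a repeated a] = z^2 - 2
trace(b a b^-1 a) = trace(a b a) trace(b) - trace(a b a b)   [inverse elimination on b] = x*y*z - y^2 - z^2 + 2
trace(b^-1 a^-1 b a) = trace(b a b^-1) trace(a) - trace(b a b^-1 a)   [inverse elimination on a] = -x*y*z + x^2 + y^2 + z^2 - 2
trace(b^-1 a^-1 b a b^-1) = trace(b^-1 a^-1 b a) trace(b) - trace(b^-1 a^-1 b a b)   [inverse elimination on b] = -x*y^2*z + x^2*y + y^3 + y*z^2 - 3*y
trace(a^2) = trace(a) trace(a) - trace(1)   [square of a] = x^2 - 2
trace(a b^2 a) = trace(b) trace(a^2 b) - trace(a^2)   [square of b] = x*y*z - x^2 - y^2 + 2
trace(a b^2 a b) = trace(b) trace(a b a b) - trace(a b a)   [square of b] = y*z^2 - x*z - y
trace(b a b^-1 a b) = trace(a b^2 a) trace(b) - trace(a b^2 a b)   [inverse elimination on b] = x*y^2*z - x^2*y - y^3 - y*z^2 + x*z + 3*y
trace(b a b) = trace(b) trace(a b) - trace(a)   [square of b] = y*z - x
trace(a b a b a) = trace(a) trace(b a b a) - trace(b a b)   [square of a] = x*z^2 - y*z - x
trace(a b a b a b) = trace(b a b a) trace(b a) - trace(a b)   [split at a repeated b] = z^3 - 3*z
trace(b a b^-1 a b a) = trace(a b a b a) trace(b) - trace(a b a b a b)   [inverse elimination on b] = x*y*z^2 - y^2*z - z^3 - x*y + 3*z
trace(a^-1 b a b^-1 a b) = trace(b a b^-1 a b) trace(a) - trace(b a b^-1 a b a)   [inverse elimination on a] = x^2*y^2*z - x^3*y - x*y^3 - 2*x*y*z^2 + x^2*z + y^2*z + z^3 + 4*x*y - 3*z
trace(b^-1 a^-1 b a b^-1 a) = trace(a^-1 b a b^-1 a) trace(b) - trace(a^-1 b a b^-1 a b)   [inverse elimination on b] = -x^2*y^2*z + x^3*y + x*y^3 + 2*x*y*z^2 - x^2*z - y^2*z - z^3 - 3*x*y + 3*z
trace(b^-1 a^-1 b^-1 a^-1 b a) = trace(b^-1 a^-1 b a b^-1) trace(a) - trace(b^-1 a^-1 b a b^-1 a)   [inverse elimination on a] = -x*y*z^2 + x^2*z + y^2*z + z^3 - 3*z
trace(a^-1 b^-1 a^-1 b a b^-2) = trace(b^-1 a^-1 b^-1 a^-1 b a) trace(b) - trace(b^-1 a^-1 b^-1 a^-1 b a b)   [inverse elimination on b] = -x*y^2*z^2 + x^2*y*z + y^3*z + y*z^3 - 3*y*z - x
trace(b^-1 a^-1 b a b^-2) = trace(b^-2 a^-1 b a) trace(b) - trace(b^-2 a^-1 b a b)   [inverse elimination on b] = -x*y^3*z + x^2*y^2 + y^4 + y^2*z^2 + x*y*z - x^2 - 4*y^2 - z^2 + 2
trace(b^-1 a^-2 b^-1 a^-1 b a b^-1) = trace(a^-1 b^-1 a^-1 b a b^-2) trace(a) - trace(a^-1 b^-1 a^-1 b a b^-2 a)   [inverse elimination on a] = -x^2*y^2*z^2 + x^3*y*z + 2*x*y^3*z + x*y*z^3 - x^2*y^2 - y^4 - y^2*z^2 - 4*x*y*z + 4*y^2 + z^2 - 2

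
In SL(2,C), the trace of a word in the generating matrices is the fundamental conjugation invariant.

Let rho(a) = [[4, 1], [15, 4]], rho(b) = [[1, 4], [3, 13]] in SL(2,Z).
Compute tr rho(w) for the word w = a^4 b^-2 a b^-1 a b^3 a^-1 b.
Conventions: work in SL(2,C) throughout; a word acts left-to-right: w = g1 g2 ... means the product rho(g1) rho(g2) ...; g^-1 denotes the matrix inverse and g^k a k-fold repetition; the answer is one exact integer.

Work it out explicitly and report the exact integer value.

rho(a) = [[4, 1], [15, 4]]
... * rho(a) = [[4, 1], [15, 4]]  ->  [[31, 8], [120, 31]]
... * rho(a) = [[4, 1], [15, 4]]  ->  [[244, 63], [945, 244]]
... * rho(a) = [[4, 1], [15, 4]]  ->  [[1921, 496], [7440, 1921]]
... * rho(b^-1) = [[13, -4], [-3, 1]]  ->  [[23485, -7188], [90957, -27839]]
... * rho(b^-1) = [[13, -4], [-3, 1]]  ->  [[326869, -101128], [1265958, -391667]]
... * rho(a) = [[4, 1], [15, 4]]  ->  [[-209444, -77643], [-811173, -300710]]
... * rho(b^-1) = [[13, -4], [-3, 1]]  ->  [[-2489843, 760133], [-9643119, 2943982]]
... * rho(a) = [[4, 1], [15, 4]]  ->  [[1442623, 550689], [5587254, 2132809]]
... * rho(b) = [[1, 4], [3, 13]]  ->  [[3094690, 12929449], [11985681, 50075533]]
... * rho(b) = [[1, 4], [3, 13]]  ->  [[41883037, 180461597], [162212280, 698924653]]
... * rho(b) = [[1, 4], [3, 13]]  ->  [[583267828, 2513532909], [2258986239, 9734869609]]
... * rho(a^-1) = [[4, -1], [-15, 4]]  ->  [[-35369922323, 9470863808], [-136987099179, 36680492197]]
... * rho(b) = [[1, 4], [3, 13]]  ->  [[-6957330899, -18358459788], [-26945622588, -71101998155]]
tr = -6957330899 + -71101998155 = -78059329054

-78059329054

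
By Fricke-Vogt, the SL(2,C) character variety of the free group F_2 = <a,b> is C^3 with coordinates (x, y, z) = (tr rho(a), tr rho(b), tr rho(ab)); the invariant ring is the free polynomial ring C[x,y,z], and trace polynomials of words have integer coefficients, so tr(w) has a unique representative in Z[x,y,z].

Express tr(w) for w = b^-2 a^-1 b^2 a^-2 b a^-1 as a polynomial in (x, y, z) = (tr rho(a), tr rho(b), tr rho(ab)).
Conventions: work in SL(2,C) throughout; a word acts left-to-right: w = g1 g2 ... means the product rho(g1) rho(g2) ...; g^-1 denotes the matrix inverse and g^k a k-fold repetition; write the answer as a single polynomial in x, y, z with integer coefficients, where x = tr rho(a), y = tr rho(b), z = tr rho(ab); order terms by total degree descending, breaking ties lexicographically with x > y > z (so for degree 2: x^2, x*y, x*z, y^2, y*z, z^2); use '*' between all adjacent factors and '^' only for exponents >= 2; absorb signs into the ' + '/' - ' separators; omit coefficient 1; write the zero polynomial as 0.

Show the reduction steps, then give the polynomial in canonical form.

x^3*y^4*z - x^4*y^3 - x^2*y^5 - 2*x^2*y^3*z^2 + x^3*y^2*z + x*y^2*z^3 + x^4*y + 5*x^2*y^3 + y^5 + y^3*z^2 - x^3*z - 3*x*y^2*z - 4*x^2*y - 5*y^3 - y*z^2 + 2*x*z + 5*y

trace(b a^-1) = trace(b) trace(a) - trace(b a)  (eliminate a^-1) = x*y - z
apply: trace(a^-1 b a^-1) = trace(b a^-1) trace(a) - trace(b)  (eliminate a^-1) = x^2*y - x*z - y
apply: trace(a^-2 b a^-1) = trace(a^-1 b a^-1) trace(a) - trace(a^-1 b)  (eliminate a^-1) = x^3*y - x^2*z - 2*x*y + z
apply: trace(b^2) = trace(b) trace(b) - trace(1)  (reduce the b square) = y^2 - 2
apply: trace(b^3) = trace(b) trace(b^2) - trace(b)  (reduce the b square) = y^3 - 3*y
trace(a b^2) = trace(b) trace(a b) - trace(a)  (reduce the b square) = y*z - x
use: trace(b^3 a) = trace(b) trace(a b^2) - trace(a b)  (reduce the b square) = y^2*z - x*y - z
trace(b^2 a^-1 b) = trace(b^3) trace(a) - trace(b^3 a)  (eliminate a^-1) = x*y^3 - y^2*z - 2*x*y + z
use: trace(b a b^3) = trace(b) trace(a b^3) - trace(a b^2)  (reduce the b square) = y^3*z - x*y^2 - 2*y*z + x
use: trace(a b a b) = trace(b a) trace(b a) - trace(1)  (split on b) = z^2 - 2
apply: trace(a b a) = trace(a) trace(b a) - trace(b)  (reduce the a square) = x*z - y
trace(b a b a b) = trace(b) trace(a b a b) - trace(a b a)  (reduce the b square) = y*z^2 - x*z - y
trace(b a b^3 a) = trace(b) trace(b a b a b) - trace(b a b a)  (reduce the b square) = y^2*z^2 - x*y*z - y^2 - z^2 + 2
apply: trace(b a^-1 b a b^2) = trace(b a b^3) trace(a) - trace(b a b^3 a)  (eliminate a^-1) = x*y^3*z - x^2*y^2 - y^2*z^2 - x*y*z + x^2 + y^2 + z^2 - 2
trace(a b^2 a) = trace(a) trace(b^2 a) - trace(b^2)  (reduce the a square) = x*y*z - x^2 - y^2 + 2
use: trace(b a b^2 a b) = trace(b) trace(a b^2 a b) - trace(a b^2 a)  (reduce the b square) = y^2*z^2 - 2*x*y*z + x^2 - 2
apply: trace(a b a b a b) = trace(b a b a) trace(b a) - trace(a b)  (split on b) = z^3 - 3*z
use: trace(a b a b a) = trace(a) trace(b a b a) - trace(b a b)  (reduce the a square) = x*z^2 - y*z - x
trace(b a b^2 a b a) = trace(b) trace(a b a b a b) - trace(a b a b a)  (reduce the b square) = y*z^3 - x*z^2 - 2*y*z + x
trace(b a^-1 b a b^2 a) = trace(b a b^2 a b) trace(a) - trace(b a b^2 a b a)  (eliminate a^-1) = x*y^2*z^2 - 2*x^2*y*z - y*z^3 + x^3 + x*z^2 + 2*y*z - 3*x
trace(a b^2 a^-1 b a^-1 b) = trace(b a^-1 b a b^2) trace(a) - trace(b a^-1 b a b^2 a)  (eliminate a^-1) = x^2*y^3*z - x^3*y^2 - 2*x*y^2*z^2 + x^2*y*z + y*z^3 + x*y^2 - 2*y*z + x
trace(a b^2 a^-1 b a^-1 b^-1) = trace(a b^2 a^-1 b a^-1) trace(b) - trace(a b^2 a^-1 b a^-1 b)  (eliminate b^-1) = -x^2*y^3*z + x^3*y^2 + x*y^4 + 2*x*y^2*z^2 - x^2*y*z - y^3*z - y*z^3 - 3*x*y^2 + 3*y*z - x
trace(a^-1 b a^-1 b^-2 a b^2) = trace(a b^2 a^-1 b a^-1 b^-1) trace(b) - trace(a b^2 a^-1 b a^-1)  (eliminate b^-1) = -x^2*y^4*z + x^3*y^3 + x*y^5 + 2*x*y^3*z^2 - x^2*y^2*z - y^4*z - y^2*z^3 - 4*x*y^3 + 4*y^2*z + x*y - z
apply: trace(a b^3 a) = trace(b) trace(b a^2 b) - trace(b a^2)  (reduce the b square) = x*y^2*z - x^2*y - y^3 - x*z + 3*y
use: trace(b^-1 a b^3 a) = trace(a b^3 a) trace(b) - trace(a b^3 a b)  (eliminate b^-1) = x*y^3*z - x^2*y^2 - y^4 - y^2*z^2 + 4*y^2 + z^2 - 2
trace(b^-2 a b^3 a) = trace(b^-1 a b^3 a) trace(b) - trace(b^-1 a b^3 a b)  (eliminate b^-1) = x*y^4*z - x^2*y^3 - y^5 - y^3*z^2 - x*y^2*z + x^2*y + 5*y^3 + y*z^2 + x*z - 5*y
trace(b a^-1 b^-2 a b^2) = trace(b^-2 a b^3) trace(a) - trace(b^-2 a b^3 a)  (eliminate a^-1) = -x*y^4*z + x^2*y^3 + y^5 + y^3*z^2 + x*y^2*z - x^2*y - 5*y^3 - y*z^2 + 5*y
trace(b^2 a^-2 b a^-1 b^-2 a) = trace(a^-1 b a^-1 b^-2 a b^2) trace(a) - trace(a^-1 b a^-1 b^-2 a b^2 a)  (eliminate a^-1) = -x^3*y^4*z + x^4*y^3 + x^2*y^5 + 2*x^2*y^3*z^2 - x^3*y^2*z - x*y^2*z^3 - 5*x^2*y^3 - y^5 - y^3*z^2 + 3*x*y^2*z + 2*x^2*y + 5*y^3 + y*z^2 - x*z - 5*y
trace(b^-2 a^-1 b^2 a^-2 b a^-1) = trace(b^2 a^-2 b a^-1 b^-2) trace(a) - trace(b^2 a^-2 b a^-1 b^-2 a)  (eliminate a^-1) = x^3*y^4*z - x^4*y^3 - x^2*y^5 - 2*x^2*y^3*z^2 + x^3*y^2*z + x*y^2*z^3 + x^4*y + 5*x^2*y^3 + y^5 + y^3*z^2 - x^3*z - 3*x*y^2*z - 4*x^2*y - 5*y^3 - y*z^2 + 2*x*z + 5*y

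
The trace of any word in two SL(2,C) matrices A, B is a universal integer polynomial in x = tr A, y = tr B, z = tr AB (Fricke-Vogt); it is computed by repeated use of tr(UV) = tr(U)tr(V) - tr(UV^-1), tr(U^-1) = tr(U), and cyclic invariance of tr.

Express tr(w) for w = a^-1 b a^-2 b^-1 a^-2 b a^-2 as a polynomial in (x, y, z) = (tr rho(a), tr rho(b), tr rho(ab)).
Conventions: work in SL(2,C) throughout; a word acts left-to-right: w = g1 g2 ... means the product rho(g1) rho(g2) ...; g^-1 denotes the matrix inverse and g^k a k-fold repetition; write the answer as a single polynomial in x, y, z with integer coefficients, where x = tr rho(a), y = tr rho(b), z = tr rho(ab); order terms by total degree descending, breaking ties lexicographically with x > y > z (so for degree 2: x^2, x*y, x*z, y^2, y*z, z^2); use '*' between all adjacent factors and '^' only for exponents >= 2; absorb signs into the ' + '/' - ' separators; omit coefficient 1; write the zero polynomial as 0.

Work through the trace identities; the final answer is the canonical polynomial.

trace(a^-1 b) = trace(b)*trace(a) - trace(b a) = x*y - z
apply: trace(b a^-2) = trace(a^-1 b)*trace(a) - trace(a^-1 b a) = x^2*y - x*z - y
apply: trace(a^2 b) = trace(a)*trace(b a) - trace(b) = x*z - y
apply: trace(a^2) = trace(a)*trace(a) - trace(1) = x^2 - 2
trace(a b^2 a) = trace(b)*trace(a^2 b) - trace(a^2) = x*y*z - x^2 - y^2 + 2
use: trace(a b a b) = trace(a b)*trace(a b) - trace(1)   [split at repeated a] = z^2 - 2
apply: trace(a b^2 a b) = trace(b)*trace(a b a b) - trace(a b a) = y*z^2 - x*z - y
use: trace(b^-1 a b^2 a) = trace(a b^2 a)*trace(b) - trace(a b^2 a b) = x*y^2*z - x^2*y - y^3 - y*z^2 + x*z + 3*y
use: trace(a^-1 b^-1 a b^2) = trace(b^-1 a b^2)*trace(a) - trace(b^-1 a b^2 a) = -x*y^2*z + x^2*y + y^3 + y*z^2 - 3*y
apply: trace(b^2 a^-2 b^-1 a) = trace(a^-1 b^-1 a b^2)*trace(a) - trace(a^-1 b^-1 a b^2 a) = -x^2*y^2*z + x^3*y + x*y^3 + x*y*z^2 - 3*x*y - z
apply: trace(b a^-2 b^-1 a^-1 b) = trace(b^2 a^-2 b^-1)*trace(a) - trace(b^2 a^-2 b^-1 a) = x^2*y^2*z - x*y^3 - x*y*z^2 - x^2*z + 2*x*y + z
trace(b a b) = trace(b)*trace(a b) - trace(a) = y*z - x
trace(a b a b a) = trace(a)*trace(b a b a) - trace(b a b) = x*z^2 - y*z - x
trace(a b a b a b) = trace(b a)*trace(b a b a) - trace(b^-1 a^-1)   [split at repeated b] = z^3 - 3*z
apply: trace(b^-1 a b a b a) = trace(a b a b a)*trace(b) - trace(a b a b a b) = x*y*z^2 - y^2*z - z^3 - x*y + 3*z
apply: trace(b^-1 a b a b a^-1) = trace(b^-1 a b a b)*trace(a) - trace(b^-1 a b a b a) = -x*y*z^2 + x^2*z + y^2*z + z^3 - 3*z
apply: trace(b a b a^-2 b^-1 a) = trace(b^-1 a b a b a^-1)*trace(a) - trace(b^-1 a b a b) = -x^2*y*z^2 + x^3*z + x*y^2*z + x*z^3 - 4*x*z + y
use: trace(b a^-2 b^-1 a^-1 b a) = trace(b a b a^-2 b^-1)*trace(a) - trace(b a b a^-2 b^-1 a) = x^2*y*z^2 - x^3*z - x*y^2*z - x*z^3 + x^2*y + 3*x*z - y
apply: trace(b a^-1 b a^-2 b^-1 a^-1) = trace(b a^-2 b^-1 a^-1 b)*trace(a) - trace(b a^-2 b^-1 a^-1 b a) = x^3*y^2*z - x^2*y^3 - 2*x^2*y*z^2 + x*y^2*z + x*z^3 + x^2*y - 2*x*z + y
trace(a^-1 b a^-2) = trace(a^-2 b)*trace(a) - trace(a^-2 b a) = x^3*y - x^2*z - 2*x*y + z
trace(a^-1 b a^-2 b^-1 a^-2 b) = trace(b a^-1 b a^-2 b^-1 a^-1)*trace(a) - trace(b a^-1 b a^-2 b^-1) = x^4*y^2*z - x^3*y^3 - 2*x^3*y*z^2 + x^2*y^2*z + x^2*z^3 - x^2*z + 3*x*y - z
use: trace(b a^-2 b^-1 a^-2 b) = trace(a^-1 b^2 a^-2 b^-1)*trace(a) - trace(a^-1 b^2 a^-2 b^-1 a) = x^3*y^2*z - x^2*y^3 - x^2*y*z^2 - x^3*z + x^2*y + 2*x*z + y
use: trace(b a^-2 b^-1 a^-2 b a^-2) = trace(a^-1 b a^-2 b^-1 a^-2 b)*trace(a) - trace(a^-1 b a^-2 b^-1 a^-2 b a) = x^5*y^2*z - x^4*y^3 - 2*x^4*y*z^2 + x^3*z^3 + x^2*y^3 + x^2*y*z^2 + 2*x^2*y - 3*x*z - y
apply: trace(a^-1 b a^-2 b^-1 a^-2 b a^-2) = trace(b a^-2 b^-1 a^-2 b a^-2)*trace(a) - trace(b a^-2 b^-1 a^-2 b a^-1) = x^6*y^2*z - x^5*y^3 - 2*x^5*y*z^2 - x^4*y^2*z + x^4*z^3 + 2*x^3*y^3 + 3*x^3*y*z^2 - x^2*y^2*z - x^2*z^3 + 2*x^3*y - 2*x^2*z - 4*x*y + z

x^6*y^2*z - x^5*y^3 - 2*x^5*y*z^2 - x^4*y^2*z + x^4*z^3 + 2*x^3*y^3 + 3*x^3*y*z^2 - x^2*y^2*z - x^2*z^3 + 2*x^3*y - 2*x^2*z - 4*x*y + z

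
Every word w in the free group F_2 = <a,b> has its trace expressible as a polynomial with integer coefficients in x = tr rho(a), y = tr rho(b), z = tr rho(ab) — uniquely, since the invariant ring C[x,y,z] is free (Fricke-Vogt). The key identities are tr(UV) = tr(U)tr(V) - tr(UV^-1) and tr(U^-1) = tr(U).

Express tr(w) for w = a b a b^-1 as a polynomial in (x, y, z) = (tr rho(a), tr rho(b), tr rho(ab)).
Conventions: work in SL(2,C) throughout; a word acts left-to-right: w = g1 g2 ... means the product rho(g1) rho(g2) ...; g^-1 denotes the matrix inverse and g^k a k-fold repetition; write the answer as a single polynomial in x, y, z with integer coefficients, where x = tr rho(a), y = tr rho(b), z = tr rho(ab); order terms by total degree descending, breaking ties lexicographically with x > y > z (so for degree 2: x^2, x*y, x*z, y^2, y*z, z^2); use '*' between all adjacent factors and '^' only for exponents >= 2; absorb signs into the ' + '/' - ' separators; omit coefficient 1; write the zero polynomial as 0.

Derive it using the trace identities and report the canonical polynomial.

x*y*z - y^2 - z^2 + 2

tr(a b a) = tr(a)*tr(b a) - tr(b) = x*z - y
use: tr(a b a b) = tr(a b)*tr(a b) - tr(1)   [split at repeated a] = z^2 - 2
tr(a b a b^-1) = tr(a b a)*tr(b) - tr(a b a b) = x*y*z - y^2 - z^2 + 2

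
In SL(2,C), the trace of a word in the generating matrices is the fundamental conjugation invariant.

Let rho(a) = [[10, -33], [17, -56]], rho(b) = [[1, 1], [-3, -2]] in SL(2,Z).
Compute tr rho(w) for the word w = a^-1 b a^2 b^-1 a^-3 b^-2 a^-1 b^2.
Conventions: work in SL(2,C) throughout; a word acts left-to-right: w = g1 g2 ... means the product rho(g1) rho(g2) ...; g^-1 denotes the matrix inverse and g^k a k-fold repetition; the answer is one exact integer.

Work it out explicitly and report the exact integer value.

rho(a^-1) = [[-56, 33], [-17, 10]]
... * rho(b) = [[1, 1], [-3, -2]]  ->  [[-155, -122], [-47, -37]]
... * rho(a) = [[10, -33], [17, -56]]  ->  [[-3624, 11947], [-1099, 3623]]
... * rho(a) = [[10, -33], [17, -56]]  ->  [[166859, -549440], [50601, -166621]]
... * rho(b^-1) = [[-2, -1], [3, 1]]  ->  [[-1982038, -716299], [-601065, -217222]]
... * rho(a^-1) = [[-56, 33], [-17, 10]]  ->  [[123171211, -72570244], [37352414, -22007365]]
... * rho(a^-1) = [[-56, 33], [-17, 10]]  ->  [[-5663893668, 3338947523], [-1717609979, 1012556012]]
... * rho(a^-1) = [[-56, 33], [-17, 10]]  ->  [[260415937517, -153519015814], [78972706620, -46555569187]]
... * rho(b^-1) = [[-2, -1], [3, 1]]  ->  [[-981388922476, -413934953331], [-297612120801, -125528275807]]
... * rho(b^-1) = [[-2, -1], [3, 1]]  ->  [[720972984959, 567453969145], [218639414181, 172083844994]]
... * rho(a^-1) = [[-56, 33], [-17, 10]]  ->  [[-50021204633169, 29466648195097], [-15169232559034, 8935939117913]]
... * rho(b) = [[1, 1], [-3, -2]]  ->  [[-138421149218460, -108954501023363], [-41977049912773, -33041110794860]]
... * rho(b) = [[1, 1], [-3, -2]]  ->  [[188442353851629, 79487852828266], [57146282471807, 24105171676947]]
tr = 188442353851629 + 24105171676947 = 212547525528576

212547525528576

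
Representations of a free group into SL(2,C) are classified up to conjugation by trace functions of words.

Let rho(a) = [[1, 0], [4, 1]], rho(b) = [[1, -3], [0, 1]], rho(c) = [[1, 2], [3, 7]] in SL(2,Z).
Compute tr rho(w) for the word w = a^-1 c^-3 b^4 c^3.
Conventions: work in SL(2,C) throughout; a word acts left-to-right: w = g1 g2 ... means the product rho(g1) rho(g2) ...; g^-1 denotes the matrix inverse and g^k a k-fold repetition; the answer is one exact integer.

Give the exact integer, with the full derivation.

rho(a^-1) = [[1, 0], [-4, 1]]
... * rho(c^-1) = [[7, -2], [-3, 1]]  ->  [[7, -2], [-31, 9]]
... * rho(c^-1) = [[7, -2], [-3, 1]]  ->  [[55, -16], [-244, 71]]
... * rho(c^-1) = [[7, -2], [-3, 1]]  ->  [[433, -126], [-1921, 559]]
... * rho(b) = [[1, -3], [0, 1]]  ->  [[433, -1425], [-1921, 6322]]
... * rho(b) = [[1, -3], [0, 1]]  ->  [[433, -2724], [-1921, 12085]]
... * rho(b) = [[1, -3], [0, 1]]  ->  [[433, -4023], [-1921, 17848]]
... * rho(b) = [[1, -3], [0, 1]]  ->  [[433, -5322], [-1921, 23611]]
... * rho(c) = [[1, 2], [3, 7]]  ->  [[-15533, -36388], [68912, 161435]]
... * rho(c) = [[1, 2], [3, 7]]  ->  [[-124697, -285782], [553217, 1267869]]
... * rho(c) = [[1, 2], [3, 7]]  ->  [[-982043, -2249868], [4356824, 9981517]]
tr = -982043 + 9981517 = 8999474

8999474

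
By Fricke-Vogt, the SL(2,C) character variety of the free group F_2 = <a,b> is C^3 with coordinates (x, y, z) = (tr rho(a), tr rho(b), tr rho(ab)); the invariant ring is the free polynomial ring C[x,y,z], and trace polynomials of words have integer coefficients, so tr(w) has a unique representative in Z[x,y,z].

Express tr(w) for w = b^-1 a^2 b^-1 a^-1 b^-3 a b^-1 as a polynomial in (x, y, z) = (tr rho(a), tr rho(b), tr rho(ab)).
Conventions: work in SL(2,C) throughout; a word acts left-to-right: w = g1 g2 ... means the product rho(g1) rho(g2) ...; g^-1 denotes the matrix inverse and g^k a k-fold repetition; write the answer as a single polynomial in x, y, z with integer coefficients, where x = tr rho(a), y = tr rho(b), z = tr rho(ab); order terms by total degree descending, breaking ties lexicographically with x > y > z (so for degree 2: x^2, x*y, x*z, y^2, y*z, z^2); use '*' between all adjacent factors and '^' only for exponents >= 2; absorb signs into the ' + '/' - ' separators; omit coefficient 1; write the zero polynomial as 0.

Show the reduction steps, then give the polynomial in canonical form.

x^3*y^5*z - x^4*y^4 - 2*x^2*y^4*z^2 - x^3*y^3*z - x*y^5*z + x*y^3*z^3 + 2*x^4*y^2 + 2*x^2*y^4 + 3*x^2*y^2*z^2 + y^4*z^2 + x*y^3*z - x*y*z^3 - x^4 - 5*x^2*y^2 - x^2*z^2 - 2*y^2*z^2 + 4*x^2 + z^2 - 2

tr(a^2) = tr(a)*tr(a) - tr(1)   [square of a] = x^2 - 2
reduce: tr(a^2 b) = tr(a)*tr(b a) - tr(b)   [square of a] = x*z - y
tr(a b^-1 a) = tr(a^2)*tr(b) - tr(a^2 b)   [inverse elimination on b] = x^2*y - x*z - y
reduce: tr(a b a b) = tr(a b)*tr(a b) - tr(1)   [split at a repeated a] = z^2 - 2
so tr(a b^-1 a b) = tr(a b a)*tr(b) - tr(a b a b)   [inverse elimination on b] = x*y*z - y^2 - z^2 + 2
reduce: tr(a b^-1 a b^-1) = tr(a b^-1 a)*tr(b) - tr(a b^-1 a b)   [inverse elimination on b] = x^2*y^2 - 2*x*y*z + z^2 - 2
so tr(b^-2 a b^-1 a) = tr(a b^-1 a b^-1)*tr(b) - tr(a b^-1 a)   [inverse elimination on b] = x^2*y^3 - 2*x*y^2*z - x^2*y + y*z^2 + x*z - y
reduce: tr(b^-3 a b^-1 a) = tr(b^-2 a b^-1 a)*tr(b) - tr(b^-2 a b^-1 a b)   [inverse elimination on b] = x^2*y^4 - 2*x*y^3*z - 2*x^2*y^2 + y^2*z^2 + 3*x*y*z - y^2 - z^2 + 2
tr(a^3) = tr(a)*tr(a^2) - tr(a)   [square of a] = x^3 - 3*x
tr(a^3 b) = tr(a)*tr(b a^2) - tr(b a)   [square of a] = x^2*z - x*y - z
tr(b^-1 a^3) = tr(a^3)*tr(b) - tr(a^3 b)   [inverse elimination on b] = x^3*y - x^2*z - 2*x*y + z
reduce: tr(a^2 b^-2 a) = tr(b^-1 a^3)*tr(b) - tr(b^-1 a^3 b)   [inverse elimination on b] = x^3*y^2 - x^2*y*z - x^3 - 2*x*y^2 + y*z + 3*x
reduce: tr(b a b) = tr(b)*tr(a b) - tr(a)   [square of b] = y*z - x
reduce: tr(a b a^2 b) = tr(a)*tr(b a b a) - tr(b a b)   [square of a] = x*z^2 - y*z - x
tr(b^-1 a b a^2) = tr(a b a^2)*tr(b) - tr(a b a^2 b)   [inverse elimination on b] = x^2*y*z - x*y^2 - x*z^2 + x
reduce: tr(a^2 b^-2 a b) = tr(b^-1 a b a^2)*tr(b) - tr(b^-1 a b a^2 b)   [inverse elimination on b] = x^2*y^2*z - x*y^3 - x*y*z^2 - x^2*z + 2*x*y + z
reduce: tr(b^-2 a b^-1 a^2) = tr(a^2 b^-2 a)*tr(b) - tr(a^2 b^-2 a b)   [inverse elimination on b] = x^3*y^3 - 2*x^2*y^2*z - x^3*y - x*y^3 + x*y*z^2 + x^2*z + y^2*z + x*y - z
reduce: tr(a^2 b a^2) = tr(a)*tr(b a^3) - tr(b a^2)   [square of a] = x^3*z - x^2*y - 2*x*z + y
reduce: tr(b^2) = tr(b)*tr(b) - tr(1)   [square of b] = y^2 - 2
tr(b a^2 b) = tr(a)*tr(b^2 a) - tr(b^2)   [square of a] = x*y*z - x^2 - y^2 + 2
reduce: tr(a^2 b a^2 b) = tr(a)*tr(b a^2 b a) - tr(b a^2 b)   [square of a] = x^2*z^2 - 2*x*y*z + y^2 - 2
reduce: tr(a b^-1 a^2 b a) = tr(a^2 b a^2)*tr(b) - tr(a^2 b a^2 b)   [inverse elimination on b] = x^3*y*z - x^2*y^2 - x^2*z^2 + 2
reduce: tr(a^2 b a b a) = tr(a)*tr(b a b a^2) - tr(b a b a)   [square of a] = x^2*z^2 - x*y*z - x^2 - z^2 + 2
so tr(b a b a b a) = tr(a b)*tr(a b a b) - tr(a^-1 b^-1)   [split at a repeated a] = z^3 - 3*z
reduce: tr(b a b a b) = tr(b)*tr(a b a b) - tr(a b a)   [square of b] = y*z^2 - x*z - y
tr(a^2 b a b a b) = tr(a)*tr(b a b a b a) - tr(b a b a b)   [square of a] = x*z^3 - y*z^2 - 2*x*z + y
so tr(a b^-1 a^2 b a b) = tr(a^2 b a b a)*tr(b) - tr(a^2 b a b a b)   [inverse elimination on b] = x^2*y*z^2 - x*y^2*z - x*z^3 - x^2*y + 2*x*z + y
tr(b^-1 a b^-1 a^2 b a) = tr(a b^-1 a^2 b a)*tr(b) - tr(a b^-1 a^2 b a b)   [inverse elimination on b] = x^3*y^2*z - x^2*y^3 - 2*x^2*y*z^2 + x*y^2*z + x*z^3 + x^2*y - 2*x*z + y
reduce: tr(a b^-1 a^2 b a b^-2) = tr(b^-1 a b^-1 a^2 b a)*tr(b) - tr(b^-1 a b^-1 a^2 b a b)   [inverse elimination on b] = x^3*y^3*z - x^2*y^4 - 2*x^2*y^2*z^2 - x^3*y*z + x*y^3*z + x*y*z^3 + 2*x^2*y^2 + x^2*z^2 - 2*x*y*z + y^2 - 2
reduce: tr(b^-3 a b^-1 a^2 b a) = tr(a b^-1 a^2 b a b^-2)*tr(b) - tr(a b^-1 a^2 b a b^-1)   [inverse elimination on b] = x^3*y^4*z - x^2*y^5 - 2*x^2*y^3*z^2 - 2*x^3*y^2*z + x*y^4*z + x*y^2*z^3 + 3*x^2*y^3 + 3*x^2*y*z^2 - 3*x*y^2*z - x*z^3 - x^2*y + y^3 + 2*x*z - 3*y
so tr(a^-1 b^-3 a b^-1 a^2 b) = tr(b^-3 a b^-1 a^2 b)*tr(a) - tr(b^-3 a b^-1 a^2 b a)   [inverse elimination on a] = -x^3*y^4*z + x^4*y^3 + x^2*y^5 + 2*x^2*y^3*z^2 - x*y^4*z - x*y^2*z^3 - x^4*y - 4*x^2*y^3 - 2*x^2*y*z^2 + x^3*z + 4*x*y^2*z + x*z^3 + 2*x^2*y - y^3 - 3*x*z + 3*y
tr(b^-1 a^2 b^-1 a^-1 b^-3 a) = tr(a^-1 b^-3 a b^-1 a^2)*tr(b) - tr(a^-1 b^-3 a b^-1 a^2 b)   [inverse elimination on b] = x^3*y^4*z - x^4*y^3 - 2*x^2*y^3*z^2 - x*y^4*z + x*y^2*z^3 + x^4*y + 2*x^2*y^3 + 2*x^2*y*z^2 + y^3*z^2 - x^3*z - x*y^2*z - x*z^3 - 2*x^2*y - y*z^2 + 3*x*z - y
reduce: tr(b^-2 a^3 b^-1) = tr(a^3 b^-2)*tr(b) - tr(a^3 b^-1)   [inverse elimination on b] = x^3*y^3 - x^2*y^2*z - 2*x^3*y - 2*x*y^3 + x^2*z + y^2*z + 5*x*y - z
tr(a^4) = tr(a)*tr(a^3) - tr(a^2)   [square of a] = x^4 - 4*x^2 + 2
tr(a b^-1 a^3) = tr(a^4)*tr(b) - tr(a^4 b)   [inverse elimination on b] = x^4*y - x^3*z - 3*x^2*y + 2*x*z + y
so tr(a b^-1 a^3 b) = tr(a^3 b a)*tr(b) - tr(a^3 b a b)   [inverse elimination on b] = x^3*y*z - x^2*y^2 - x^2*z^2 - x*y*z + x^2 + y^2 + z^2 - 2
tr(b^-1 a^3 b^-1 a) = tr(a b^-1 a^3)*tr(b) - tr(a b^-1 a^3 b)   [inverse elimination on b] = x^4*y^2 - 2*x^3*y*z - 2*x^2*y^2 + x^2*z^2 + 3*x*y*z - x^2 - z^2 + 2
tr(b^-2 a^3 b^-1 a) = tr(b^-1 a^3 b^-1 a)*tr(b) - tr(b^-1 a^3 b^-1 a b)   [inverse elimination on b] = x^4*y^3 - 2*x^3*y^2*z - x^4*y - 2*x^2*y^3 + x^2*y*z^2 + x^3*z + 3*x*y^2*z + 2*x^2*y - y*z^2 - 2*x*z + y
so tr(b^-2 a^3 b^-1 a^-1) = tr(b^-2 a^3 b^-1)*tr(a) - tr(b^-2 a^3 b^-1 a)   [inverse elimination on a] = x^3*y^2*z - x^4*y - x^2*y*z^2 - 2*x*y^2*z + 3*x^2*y + y*z^2 + x*z - y
tr(b a^3 b^-1 a) = tr(a b a^3)*tr(b) - tr(a b a^3 b)   [inverse elimination on b] = x^3*y*z - x^2*y^2 - x^2*z^2 - x*y*z + x^2 + y^2 + z^2 - 2
reduce: tr(a^3 b^-1 a^-1 b) = tr(b a^3 b^-1)*tr(a) - tr(b a^3 b^-1 a)   [inverse elimination on a] = -x^3*y*z + x^4 + x^2*y^2 + x^2*z^2 + x*y*z - 4*x^2 - y^2 - z^2 + 2
reduce: tr(b^-1 a^3 b^-1 a^-1) = tr(a^3 b^-1 a^-1)*tr(b) - tr(a^3 b^-1 a^-1 b)   [inverse elimination on b] = x^3*y*z - x^4 - x^2*z^2 - 2*x*y*z + 4*x^2 + z^2 - 2
tr(a^2 b^-1 a^-1 b^-3 a) = tr(b^-2 a^3 b^-1 a^-1)*tr(b) - tr(b^-2 a^3 b^-1 a^-1 b)   [inverse elimination on b] = x^3*y^3*z - x^4*y^2 - x^2*y^2*z^2 - x^3*y*z - 2*x*y^3*z + x^4 + 3*x^2*y^2 + x^2*z^2 + y^2*z^2 + 3*x*y*z - 4*x^2 - y^2 - z^2 + 2
reduce: tr(b^-1 a^2 b^-1 a^-1 b^-3 a b^-1) = tr(b^-1 a^2 b^-1 a^-1 b^-3 a)*tr(b) - tr(b^-1 a^2 b^-1 a^-1 b^-3 a b)   [inverse elimination on b] = x^3*y^5*z - x^4*y^4 - 2*x^2*y^4*z^2 - x^3*y^3*z - x*y^5*z + x*y^3*z^3 + 2*x^4*y^2 + 2*x^2*y^4 + 3*x^2*y^2*z^2 + y^4*z^2 + x*y^3*z - x*y*z^3 - x^4 - 5*x^2*y^2 - x^2*z^2 - 2*y^2*z^2 + 4*x^2 + z^2 - 2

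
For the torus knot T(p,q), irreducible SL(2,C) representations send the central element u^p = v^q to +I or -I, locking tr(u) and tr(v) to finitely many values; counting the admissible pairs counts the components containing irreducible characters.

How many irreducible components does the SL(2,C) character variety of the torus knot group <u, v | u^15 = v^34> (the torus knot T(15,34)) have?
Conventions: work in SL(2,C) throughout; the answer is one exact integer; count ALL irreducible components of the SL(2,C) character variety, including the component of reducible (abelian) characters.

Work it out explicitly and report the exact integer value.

232

For T(15,34): irreducibility forces the central element u^15 = v^34 to one of +I, -I.
This locks tr(u) to 2*cos(pi*alpha/15), alpha in 1..14, and tr(v) to 2*cos(pi*beta/34), beta in 1..33, on each component of irreducible characters.
The two central values (-1)^alpha I and (-1)^beta I must be the same matrix, so alpha and beta share a parity.
Enumerate parity-matched pairs: 7*17 odd-odd plus 7*16 even-even gives 231.
components with irreducible characters: 231; plus the single component of reducible (abelian) characters: total 232.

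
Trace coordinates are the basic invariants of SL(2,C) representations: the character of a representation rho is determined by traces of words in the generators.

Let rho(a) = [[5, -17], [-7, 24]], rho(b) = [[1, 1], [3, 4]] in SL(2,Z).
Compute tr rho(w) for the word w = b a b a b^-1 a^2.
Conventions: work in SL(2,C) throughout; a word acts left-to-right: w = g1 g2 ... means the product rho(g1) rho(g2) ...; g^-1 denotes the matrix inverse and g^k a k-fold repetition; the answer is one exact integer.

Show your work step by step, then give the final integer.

rho(b) = [[1, 1], [3, 4]]
... * rho(a) = [[5, -17], [-7, 24]]  ->  [[-2, 7], [-13, 45]]
... * rho(b) = [[1, 1], [3, 4]]  ->  [[19, 26], [122, 167]]
... * rho(a) = [[5, -17], [-7, 24]]  ->  [[-87, 301], [-559, 1934]]
... * rho(b^-1) = [[4, -1], [-3, 1]]  ->  [[-1251, 388], [-8038, 2493]]
... * rho(a) = [[5, -17], [-7, 24]]  ->  [[-8971, 30579], [-57641, 196478]]
... * rho(a) = [[5, -17], [-7, 24]]  ->  [[-258908, 886403], [-1663551, 5695369]]
tr = -258908 + 5695369 = 5436461

5436461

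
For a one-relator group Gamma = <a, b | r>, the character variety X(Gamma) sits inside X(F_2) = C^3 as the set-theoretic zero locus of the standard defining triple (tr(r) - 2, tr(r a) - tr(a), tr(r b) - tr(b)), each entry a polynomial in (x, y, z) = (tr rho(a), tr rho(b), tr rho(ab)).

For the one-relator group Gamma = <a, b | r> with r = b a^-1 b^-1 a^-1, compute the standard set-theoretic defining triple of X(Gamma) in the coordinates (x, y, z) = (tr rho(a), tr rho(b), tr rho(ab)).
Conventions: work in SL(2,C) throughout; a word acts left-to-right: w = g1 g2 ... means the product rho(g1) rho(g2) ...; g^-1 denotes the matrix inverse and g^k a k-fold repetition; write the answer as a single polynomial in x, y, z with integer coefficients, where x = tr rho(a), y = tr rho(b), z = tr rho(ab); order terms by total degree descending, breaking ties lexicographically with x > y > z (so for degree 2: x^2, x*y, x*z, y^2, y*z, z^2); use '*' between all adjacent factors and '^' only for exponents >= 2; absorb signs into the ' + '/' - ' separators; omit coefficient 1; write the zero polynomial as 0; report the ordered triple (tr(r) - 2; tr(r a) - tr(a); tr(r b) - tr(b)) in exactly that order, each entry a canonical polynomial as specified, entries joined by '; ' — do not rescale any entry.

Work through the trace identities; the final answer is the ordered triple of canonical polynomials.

trace(b a^-1) = trace(b) trace(a) - trace(b a)   [inverse elimination on a] = x*y - z
reduce: trace(a^-1 b a^-1) = trace(b a^-1) trace(a) - trace(b)   [inverse elimination on a] = x^2*y - x*z - y
trace(b^2) = trace(b) trace(b) - trace(1)   [square of b] = y^2 - 2
so trace(b^2 a) = trace(b) trace(a b) - trace(a)   [square of b] = y*z - x
so trace(b a^-1 b) = trace(b^2) trace(a) - trace(b^2 a)   [inverse elimination on a] = x*y^2 - y*z - x
trace(b a b a) = trace(a b) trace(a b) - trace(1)   [split at a repeated a] = z^2 - 2
so trace(b a^-1 b a) = trace(b a b) trace(a) - trace(b a b a)   [inverse elimination on a] = x*y*z - x^2 - z^2 + 2
so trace(a^-1 b a^-1 b) = trace(b a^-1 b) trace(a) - trace(b a^-1 b a)   [inverse elimination on a] = x^2*y^2 - 2*x*y*z + z^2 - 2
trace(b a^-1 b^-1 a^-1) = trace(a^-1 b a^-1) trace(b) - trace(a^-1 b a^-1 b)   [inverse elimination on b] = x*y*z - y^2 - z^2 + 2
so trace(a^-1 b^2 a^-1) = trace(a^-1 b^2) trace(a) - trace(a^-1 b^2 a) = x^2*y^2 - x*y*z - x^2 - y^2 + 2
trace(b^3) = trace(b) trace(b^2) - trace(b) = y^3 - 3*y
so trace(b^3 a) = trace(b) trace(a b^2) - trace(a b) = y^2*z - x*y - z
so trace(b a^-1 b^2) = trace(b^3) trace(a) - trace(b^3 a) = x*y^3 - y^2*z - 2*x*y + z
trace(a b a) = trace(a) trace(b a) - trace(b) = x*z - y
trace(b^2 a b a) = trace(b) trace(a b a b) - trace(a b a) = y*z^2 - x*z - y
reduce: trace(b a^-1 b^2 a) = trace(b^2 a b) trace(a) - trace(b^2 a b a) = x*y^2*z - x^2*y - y*z^2 + y
trace(a^-1 b^2 a^-1 b) = trace(b a^-1 b^2) trace(a) - trace(b a^-1 b^2 a) = x^2*y^3 - 2*x*y^2*z - x^2*y + y*z^2 + x*z - y
trace(b a^-1 b^-1 a^-1 b) = trace(a^-1 b^2 a^-1) trace(b) - trace(a^-1 b^2 a^-1 b) = x*y^2*z - y^3 - y*z^2 - x*z + 3*y
assemble the triple (trace(r) - 2; trace(r a) - x; trace(r b) - y)

x*y*z - y^2 - z^2; 0; x*y^2*z - y^3 - y*z^2 - x*z + 2*y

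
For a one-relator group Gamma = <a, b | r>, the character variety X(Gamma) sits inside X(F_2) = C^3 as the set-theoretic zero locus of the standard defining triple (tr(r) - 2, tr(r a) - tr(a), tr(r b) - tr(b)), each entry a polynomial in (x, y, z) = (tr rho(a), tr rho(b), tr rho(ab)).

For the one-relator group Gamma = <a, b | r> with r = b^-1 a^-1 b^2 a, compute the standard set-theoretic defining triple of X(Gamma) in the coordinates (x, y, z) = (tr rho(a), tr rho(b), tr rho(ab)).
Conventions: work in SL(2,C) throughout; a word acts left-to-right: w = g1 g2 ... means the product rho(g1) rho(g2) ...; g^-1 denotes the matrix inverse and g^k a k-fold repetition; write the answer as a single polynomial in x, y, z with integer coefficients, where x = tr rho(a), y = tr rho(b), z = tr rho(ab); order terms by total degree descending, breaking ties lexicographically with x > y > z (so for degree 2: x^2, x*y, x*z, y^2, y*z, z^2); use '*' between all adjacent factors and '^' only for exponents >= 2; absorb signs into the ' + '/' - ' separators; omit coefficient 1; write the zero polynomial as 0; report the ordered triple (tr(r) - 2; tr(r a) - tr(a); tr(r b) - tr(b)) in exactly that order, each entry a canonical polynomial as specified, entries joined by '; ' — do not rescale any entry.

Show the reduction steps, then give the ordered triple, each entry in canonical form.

-x*y^2*z + x^2*y + y^3 + y*z^2 - 3*y - 2; -x^2*y^2*z + x^3*y + x*y^3 + x*y*z^2 - 4*x*y - x + z; y^2 - y - 2

next, tr(b^2) = tr(b)*tr(b) - tr(1)  (reduce the b square) = y^2 - 2
and tr(b a b) = tr(b)*tr(a b) - tr(a)  (reduce the b square) = y*z - x
and tr(b^2 a b) = tr(b)*tr(b a b) - tr(b a)  (reduce the b square) = y^2*z - x*y - z
tr(a b a b) = tr(b a)*tr(b a) - tr(1)  (split on b) = z^2 - 2
and tr(a b a) = tr(a)*tr(b a) - tr(b)  (reduce the a square) = x*z - y
tr(b^2 a b a) = tr(b)*tr(a b a b) - tr(a b a)  (reduce the b square) = y*z^2 - x*z - y
next, tr(a^-1 b^2 a b) = tr(b^2 a b)*tr(a) - tr(b^2 a b a)  (eliminate a^-1) = x*y^2*z - x^2*y - y*z^2 + y
tr(b^-1 a^-1 b^2 a) = tr(a^-1 b^2 a)*tr(b) - tr(a^-1 b^2 a b)  (eliminate b^-1) = -x*y^2*z + x^2*y + y^3 + y*z^2 - 3*y
and tr(a^2) = tr(a)*tr(a) - tr(1)  (reduce the a square) = x^2 - 2
and tr(a^2 b^2) = tr(b)*tr(a^2 b) - tr(a^2)  (reduce the b square) = x*y*z - x^2 - y^2 + 2
tr(b^2 a^2 b) = tr(b)*tr(a^2 b^2) - tr(a^2 b)  (reduce the b square) = x*y^2*z - x^2*y - y^3 - x*z + 3*y
and tr(a^2 b a b) = tr(a)*tr(b a b a) - tr(b a b)  (reduce the a square) = x*z^2 - y*z - x
next, tr(a^2 b a) = tr(a)*tr(a b a) - tr(a b)  (reduce the a square) = x^2*z - x*y - z
next, tr(b^2 a^2 b a) = tr(b)*tr(a^2 b a b) - tr(a^2 b a)  (reduce the b square) = x*y*z^2 - x^2*z - y^2*z + z
next, tr(a^-1 b^2 a^2 b) = tr(b^2 a^2 b)*tr(a) - tr(b^2 a^2 b a)  (eliminate a^-1) = x^2*y^2*z - x^3*y - x*y^3 - x*y*z^2 + y^2*z + 3*x*y - z
and tr(b^-1 a^-1 b^2 a^2) = tr(a^-1 b^2 a^2)*tr(b) - tr(a^-1 b^2 a^2 b)  (eliminate b^-1) = -x^2*y^2*z + x^3*y + x*y^3 + x*y*z^2 - 4*x*y + z
assemble the triple (tr(r) - 2; tr(r a) - x; tr(r b) - y)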